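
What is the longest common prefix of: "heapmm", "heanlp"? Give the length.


Words: heapmm, heanlp
  Position 0: all 'h' => match
  Position 1: all 'e' => match
  Position 2: all 'a' => match
  Position 3: ('p', 'n') => mismatch, stop
LCP = "hea" (length 3)

3


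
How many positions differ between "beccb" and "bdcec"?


Comparing "beccb" and "bdcec" position by position:
  Position 0: 'b' vs 'b' => same
  Position 1: 'e' vs 'd' => DIFFER
  Position 2: 'c' vs 'c' => same
  Position 3: 'c' vs 'e' => DIFFER
  Position 4: 'b' vs 'c' => DIFFER
Positions that differ: 3

3


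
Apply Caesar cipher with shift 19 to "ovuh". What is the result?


Caesar cipher: shift "ovuh" by 19
  'o' (pos 14) + 19 = pos 7 = 'h'
  'v' (pos 21) + 19 = pos 14 = 'o'
  'u' (pos 20) + 19 = pos 13 = 'n'
  'h' (pos 7) + 19 = pos 0 = 'a'
Result: hona

hona


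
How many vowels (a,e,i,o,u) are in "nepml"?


Input: nepml
Checking each character:
  'n' at position 0: consonant
  'e' at position 1: vowel (running total: 1)
  'p' at position 2: consonant
  'm' at position 3: consonant
  'l' at position 4: consonant
Total vowels: 1

1


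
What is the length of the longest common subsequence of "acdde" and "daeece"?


LCS of "acdde" and "daeece"
DP table:
           d    a    e    e    c    e
      0    0    0    0    0    0    0
  a   0    0    1    1    1    1    1
  c   0    0    1    1    1    2    2
  d   0    1    1    1    1    2    2
  d   0    1    1    1    1    2    2
  e   0    1    1    2    2    2    3
LCS length = dp[5][6] = 3

3


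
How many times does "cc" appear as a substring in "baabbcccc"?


Searching for "cc" in "baabbcccc"
Scanning each position:
  Position 0: "ba" => no
  Position 1: "aa" => no
  Position 2: "ab" => no
  Position 3: "bb" => no
  Position 4: "bc" => no
  Position 5: "cc" => MATCH
  Position 6: "cc" => MATCH
  Position 7: "cc" => MATCH
Total occurrences: 3

3


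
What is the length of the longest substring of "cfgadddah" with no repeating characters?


Input: "cfgadddah"
Sliding window (track last position of each char):
  Position 0 ('c'): window [0,0] length 1 -- new best
  Position 1 ('f'): window [0,1] length 2 -- new best
  Position 2 ('g'): window [0,2] length 3 -- new best
  Position 3 ('a'): window [0,3] length 4 -- new best
  Position 4 ('d'): window [0,4] length 5 -- new best
  Position 5 ('d'): repeat (last at 4), move window start to 5
  Position 5 ('d'): window [5,5] length 1
  Position 6 ('d'): repeat (last at 5), move window start to 6
  Position 6 ('d'): window [6,6] length 1
  Position 7 ('a'): window [6,7] length 2
  Position 8 ('h'): window [6,8] length 3
Longest substring with no repeats: "cfgad" with length 5

5


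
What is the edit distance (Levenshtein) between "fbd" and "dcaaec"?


Computing edit distance: "fbd" -> "dcaaec"
DP table:
           d    c    a    a    e    c
      0    1    2    3    4    5    6
  f   1    1    2    3    4    5    6
  b   2    2    2    3    4    5    6
  d   3    2    3    3    4    5    6
Edit distance = dp[3][6] = 6

6


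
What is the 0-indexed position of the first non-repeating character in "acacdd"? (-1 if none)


Input: acacdd
Character frequencies:
  'a': 2
  'c': 2
  'd': 2
Scanning left to right for freq == 1:
  Position 0 ('a'): freq=2, skip
  Position 1 ('c'): freq=2, skip
  Position 2 ('a'): freq=2, skip
  Position 3 ('c'): freq=2, skip
  Position 4 ('d'): freq=2, skip
  Position 5 ('d'): freq=2, skip
  No unique character found => answer = -1

-1


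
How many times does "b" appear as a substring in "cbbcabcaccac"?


Searching for "b" in "cbbcabcaccac"
Scanning each position:
  Position 0: "c" => no
  Position 1: "b" => MATCH
  Position 2: "b" => MATCH
  Position 3: "c" => no
  Position 4: "a" => no
  Position 5: "b" => MATCH
  Position 6: "c" => no
  Position 7: "a" => no
  Position 8: "c" => no
  Position 9: "c" => no
  Position 10: "a" => no
  Position 11: "c" => no
Total occurrences: 3

3


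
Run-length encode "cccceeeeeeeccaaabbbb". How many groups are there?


Input: cccceeeeeeeccaaabbbb
Scanning for consecutive runs:
  Group 1: 'c' x 4 (positions 0-3)
  Group 2: 'e' x 7 (positions 4-10)
  Group 3: 'c' x 2 (positions 11-12)
  Group 4: 'a' x 3 (positions 13-15)
  Group 5: 'b' x 4 (positions 16-19)
Total groups: 5

5


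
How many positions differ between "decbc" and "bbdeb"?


Comparing "decbc" and "bbdeb" position by position:
  Position 0: 'd' vs 'b' => DIFFER
  Position 1: 'e' vs 'b' => DIFFER
  Position 2: 'c' vs 'd' => DIFFER
  Position 3: 'b' vs 'e' => DIFFER
  Position 4: 'c' vs 'b' => DIFFER
Positions that differ: 5

5


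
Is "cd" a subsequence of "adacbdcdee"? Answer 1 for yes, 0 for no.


Check if "cd" is a subsequence of "adacbdcdee"
Greedy scan:
  Position 0 ('a'): no match needed
  Position 1 ('d'): no match needed
  Position 2 ('a'): no match needed
  Position 3 ('c'): matches sub[0] = 'c'
  Position 4 ('b'): no match needed
  Position 5 ('d'): matches sub[1] = 'd'
  Position 6 ('c'): no match needed
  Position 7 ('d'): no match needed
  Position 8 ('e'): no match needed
  Position 9 ('e'): no match needed
All 2 characters matched => is a subsequence

1


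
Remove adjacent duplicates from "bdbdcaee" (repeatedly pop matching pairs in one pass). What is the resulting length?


Input: bdbdcaee
Stack-based adjacent duplicate removal:
  Read 'b': push. Stack: b
  Read 'd': push. Stack: bd
  Read 'b': push. Stack: bdb
  Read 'd': push. Stack: bdbd
  Read 'c': push. Stack: bdbdc
  Read 'a': push. Stack: bdbdca
  Read 'e': push. Stack: bdbdcae
  Read 'e': matches stack top 'e' => pop. Stack: bdbdca
Final stack: "bdbdca" (length 6)

6


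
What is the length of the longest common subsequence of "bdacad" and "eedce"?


LCS of "bdacad" and "eedce"
DP table:
           e    e    d    c    e
      0    0    0    0    0    0
  b   0    0    0    0    0    0
  d   0    0    0    1    1    1
  a   0    0    0    1    1    1
  c   0    0    0    1    2    2
  a   0    0    0    1    2    2
  d   0    0    0    1    2    2
LCS length = dp[6][5] = 2

2


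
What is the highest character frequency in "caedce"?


Input: caedce
Character counts:
  'a': 1
  'c': 2
  'd': 1
  'e': 2
Maximum frequency: 2

2


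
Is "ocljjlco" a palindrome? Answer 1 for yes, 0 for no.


Input: ocljjlco
Reversed: ocljjlco
  Compare pos 0 ('o') with pos 7 ('o'): match
  Compare pos 1 ('c') with pos 6 ('c'): match
  Compare pos 2 ('l') with pos 5 ('l'): match
  Compare pos 3 ('j') with pos 4 ('j'): match
Result: palindrome

1


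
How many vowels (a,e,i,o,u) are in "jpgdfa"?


Input: jpgdfa
Checking each character:
  'j' at position 0: consonant
  'p' at position 1: consonant
  'g' at position 2: consonant
  'd' at position 3: consonant
  'f' at position 4: consonant
  'a' at position 5: vowel (running total: 1)
Total vowels: 1

1


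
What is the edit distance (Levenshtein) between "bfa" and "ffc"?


Computing edit distance: "bfa" -> "ffc"
DP table:
           f    f    c
      0    1    2    3
  b   1    1    2    3
  f   2    1    1    2
  a   3    2    2    2
Edit distance = dp[3][3] = 2

2


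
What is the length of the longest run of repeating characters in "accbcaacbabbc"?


Input: "accbcaacbabbc"
Scanning for longest run:
  Position 1 ('c'): new char, reset run to 1
  Position 2 ('c'): continues run of 'c', length=2
  Position 3 ('b'): new char, reset run to 1
  Position 4 ('c'): new char, reset run to 1
  Position 5 ('a'): new char, reset run to 1
  Position 6 ('a'): continues run of 'a', length=2
  Position 7 ('c'): new char, reset run to 1
  Position 8 ('b'): new char, reset run to 1
  Position 9 ('a'): new char, reset run to 1
  Position 10 ('b'): new char, reset run to 1
  Position 11 ('b'): continues run of 'b', length=2
  Position 12 ('c'): new char, reset run to 1
Longest run: 'c' with length 2

2


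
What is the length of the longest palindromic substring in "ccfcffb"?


Input: "ccfcffb"
Checking substrings for palindromes:
  [1:4] "cfc" (len 3) => palindrome
  [2:5] "fcf" (len 3) => palindrome
  [0:2] "cc" (len 2) => palindrome
  [4:6] "ff" (len 2) => palindrome
Longest palindromic substring: "cfc" with length 3

3


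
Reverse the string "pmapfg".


Input: pmapfg
Reading characters right to left:
  Position 5: 'g'
  Position 4: 'f'
  Position 3: 'p'
  Position 2: 'a'
  Position 1: 'm'
  Position 0: 'p'
Reversed: gfpamp

gfpamp


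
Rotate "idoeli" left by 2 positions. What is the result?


Input: "idoeli", rotate left by 2
First 2 characters: "id"
Remaining characters: "oeli"
Concatenate remaining + first: "oeli" + "id" = "oeliid"

oeliid


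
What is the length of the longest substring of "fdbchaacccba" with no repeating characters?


Input: "fdbchaacccba"
Sliding window (track last position of each char):
  Position 0 ('f'): window [0,0] length 1 -- new best
  Position 1 ('d'): window [0,1] length 2 -- new best
  Position 2 ('b'): window [0,2] length 3 -- new best
  Position 3 ('c'): window [0,3] length 4 -- new best
  Position 4 ('h'): window [0,4] length 5 -- new best
  Position 5 ('a'): window [0,5] length 6 -- new best
  Position 6 ('a'): repeat (last at 5), move window start to 6
  Position 6 ('a'): window [6,6] length 1
  Position 7 ('c'): window [6,7] length 2
  Position 8 ('c'): repeat (last at 7), move window start to 8
  Position 8 ('c'): window [8,8] length 1
  Position 9 ('c'): repeat (last at 8), move window start to 9
  Position 9 ('c'): window [9,9] length 1
  Position 10 ('b'): window [9,10] length 2
  Position 11 ('a'): window [9,11] length 3
Longest substring with no repeats: "fdbcha" with length 6

6


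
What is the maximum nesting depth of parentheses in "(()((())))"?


Input: "(()((())))"
Tracking depth:
  Position 0 '(': depth becomes 1
  Position 1 '(': depth becomes 2
  Position 2 ')': depth becomes 1
  Position 3 '(': depth becomes 2
  Position 4 '(': depth becomes 3
  Position 5 '(': depth becomes 4
  Position 6 ')': depth becomes 3
  Position 7 ')': depth becomes 2
  Position 8 ')': depth becomes 1
  Position 9 ')': depth becomes 0
Maximum depth reached: 4

4


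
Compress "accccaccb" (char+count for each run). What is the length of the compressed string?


Input: accccaccb
Runs:
  'a' x 1 => "a1"
  'c' x 4 => "c4"
  'a' x 1 => "a1"
  'c' x 2 => "c2"
  'b' x 1 => "b1"
Compressed: "a1c4a1c2b1"
Compressed length: 10

10


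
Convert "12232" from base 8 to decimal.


Input: "12232" in base 8
Positional expansion:
  Digit '1' (value 1) x 8^4 = 4096
  Digit '2' (value 2) x 8^3 = 1024
  Digit '2' (value 2) x 8^2 = 128
  Digit '3' (value 3) x 8^1 = 24
  Digit '2' (value 2) x 8^0 = 2
Sum = 5274

5274


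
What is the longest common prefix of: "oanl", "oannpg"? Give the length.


Words: oanl, oannpg
  Position 0: all 'o' => match
  Position 1: all 'a' => match
  Position 2: all 'n' => match
  Position 3: ('l', 'n') => mismatch, stop
LCP = "oan" (length 3)

3


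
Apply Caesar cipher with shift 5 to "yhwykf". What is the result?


Caesar cipher: shift "yhwykf" by 5
  'y' (pos 24) + 5 = pos 3 = 'd'
  'h' (pos 7) + 5 = pos 12 = 'm'
  'w' (pos 22) + 5 = pos 1 = 'b'
  'y' (pos 24) + 5 = pos 3 = 'd'
  'k' (pos 10) + 5 = pos 15 = 'p'
  'f' (pos 5) + 5 = pos 10 = 'k'
Result: dmbdpk

dmbdpk


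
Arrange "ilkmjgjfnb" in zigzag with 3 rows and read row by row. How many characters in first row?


Zigzag "ilkmjgjfnb" into 3 rows:
Placing characters:
  'i' => row 0
  'l' => row 1
  'k' => row 2
  'm' => row 1
  'j' => row 0
  'g' => row 1
  'j' => row 2
  'f' => row 1
  'n' => row 0
  'b' => row 1
Rows:
  Row 0: "ijn"
  Row 1: "lmgfb"
  Row 2: "kj"
First row length: 3

3


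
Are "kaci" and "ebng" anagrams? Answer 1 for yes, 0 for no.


Strings: "kaci", "ebng"
Sorted first:  acik
Sorted second: begn
Differ at position 0: 'a' vs 'b' => not anagrams

0


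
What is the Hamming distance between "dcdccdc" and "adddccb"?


Comparing "dcdccdc" and "adddccb" position by position:
  Position 0: 'd' vs 'a' => differ
  Position 1: 'c' vs 'd' => differ
  Position 2: 'd' vs 'd' => same
  Position 3: 'c' vs 'd' => differ
  Position 4: 'c' vs 'c' => same
  Position 5: 'd' vs 'c' => differ
  Position 6: 'c' vs 'b' => differ
Total differences (Hamming distance): 5

5


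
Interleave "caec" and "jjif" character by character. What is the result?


Interleaving "caec" and "jjif":
  Position 0: 'c' from first, 'j' from second => "cj"
  Position 1: 'a' from first, 'j' from second => "aj"
  Position 2: 'e' from first, 'i' from second => "ei"
  Position 3: 'c' from first, 'f' from second => "cf"
Result: cjajeicf

cjajeicf


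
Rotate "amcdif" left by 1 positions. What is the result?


Input: "amcdif", rotate left by 1
First 1 characters: "a"
Remaining characters: "mcdif"
Concatenate remaining + first: "mcdif" + "a" = "mcdifa"

mcdifa


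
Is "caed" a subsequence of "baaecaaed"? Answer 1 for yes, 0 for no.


Check if "caed" is a subsequence of "baaecaaed"
Greedy scan:
  Position 0 ('b'): no match needed
  Position 1 ('a'): no match needed
  Position 2 ('a'): no match needed
  Position 3 ('e'): no match needed
  Position 4 ('c'): matches sub[0] = 'c'
  Position 5 ('a'): matches sub[1] = 'a'
  Position 6 ('a'): no match needed
  Position 7 ('e'): matches sub[2] = 'e'
  Position 8 ('d'): matches sub[3] = 'd'
All 4 characters matched => is a subsequence

1


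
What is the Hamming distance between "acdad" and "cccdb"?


Comparing "acdad" and "cccdb" position by position:
  Position 0: 'a' vs 'c' => differ
  Position 1: 'c' vs 'c' => same
  Position 2: 'd' vs 'c' => differ
  Position 3: 'a' vs 'd' => differ
  Position 4: 'd' vs 'b' => differ
Total differences (Hamming distance): 4

4


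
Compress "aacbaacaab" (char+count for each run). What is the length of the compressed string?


Input: aacbaacaab
Runs:
  'a' x 2 => "a2"
  'c' x 1 => "c1"
  'b' x 1 => "b1"
  'a' x 2 => "a2"
  'c' x 1 => "c1"
  'a' x 2 => "a2"
  'b' x 1 => "b1"
Compressed: "a2c1b1a2c1a2b1"
Compressed length: 14

14


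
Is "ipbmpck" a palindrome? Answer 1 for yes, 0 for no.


Input: ipbmpck
Reversed: kcpmbpi
  Compare pos 0 ('i') with pos 6 ('k'): MISMATCH
  Compare pos 1 ('p') with pos 5 ('c'): MISMATCH
  Compare pos 2 ('b') with pos 4 ('p'): MISMATCH
Result: not a palindrome

0


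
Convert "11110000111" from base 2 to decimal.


Input: "11110000111" in base 2
Positional expansion:
  Digit '1' (value 1) x 2^10 = 1024
  Digit '1' (value 1) x 2^9 = 512
  Digit '1' (value 1) x 2^8 = 256
  Digit '1' (value 1) x 2^7 = 128
  Digit '0' (value 0) x 2^6 = 0
  Digit '0' (value 0) x 2^5 = 0
  Digit '0' (value 0) x 2^4 = 0
  Digit '0' (value 0) x 2^3 = 0
  Digit '1' (value 1) x 2^2 = 4
  Digit '1' (value 1) x 2^1 = 2
  Digit '1' (value 1) x 2^0 = 1
Sum = 1927

1927


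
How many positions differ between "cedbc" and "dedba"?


Comparing "cedbc" and "dedba" position by position:
  Position 0: 'c' vs 'd' => DIFFER
  Position 1: 'e' vs 'e' => same
  Position 2: 'd' vs 'd' => same
  Position 3: 'b' vs 'b' => same
  Position 4: 'c' vs 'a' => DIFFER
Positions that differ: 2

2


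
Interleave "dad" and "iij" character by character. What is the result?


Interleaving "dad" and "iij":
  Position 0: 'd' from first, 'i' from second => "di"
  Position 1: 'a' from first, 'i' from second => "ai"
  Position 2: 'd' from first, 'j' from second => "dj"
Result: diaidj

diaidj


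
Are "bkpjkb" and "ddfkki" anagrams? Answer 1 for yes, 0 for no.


Strings: "bkpjkb", "ddfkki"
Sorted first:  bbjkkp
Sorted second: ddfikk
Differ at position 0: 'b' vs 'd' => not anagrams

0


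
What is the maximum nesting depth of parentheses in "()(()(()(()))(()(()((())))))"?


Input: "()(()(()(()))(()(()((())))))"
Tracking depth:
  Position 0 '(': depth becomes 1
  Position 1 ')': depth becomes 0
  Position 2 '(': depth becomes 1
  Position 3 '(': depth becomes 2
  Position 4 ')': depth becomes 1
  Position 5 '(': depth becomes 2
  Position 6 '(': depth becomes 3
  Position 7 ')': depth becomes 2
  Position 8 '(': depth becomes 3
  Position 9 '(': depth becomes 4
  Position 10 ')': depth becomes 3
  Position 11 ')': depth becomes 2
  Position 12 ')': depth becomes 1
  Position 13 '(': depth becomes 2
  Position 14 '(': depth becomes 3
  Position 15 ')': depth becomes 2
  Position 16 '(': depth becomes 3
  Position 17 '(': depth becomes 4
  Position 18 ')': depth becomes 3
  Position 19 '(': depth becomes 4
  Position 20 '(': depth becomes 5
  Position 21 '(': depth becomes 6
  Position 22 ')': depth becomes 5
  Position 23 ')': depth becomes 4
  Position 24 ')': depth becomes 3
  Position 25 ')': depth becomes 2
  Position 26 ')': depth becomes 1
  Position 27 ')': depth becomes 0
Maximum depth reached: 6

6


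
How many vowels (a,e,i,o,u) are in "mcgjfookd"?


Input: mcgjfookd
Checking each character:
  'm' at position 0: consonant
  'c' at position 1: consonant
  'g' at position 2: consonant
  'j' at position 3: consonant
  'f' at position 4: consonant
  'o' at position 5: vowel (running total: 1)
  'o' at position 6: vowel (running total: 2)
  'k' at position 7: consonant
  'd' at position 8: consonant
Total vowels: 2

2


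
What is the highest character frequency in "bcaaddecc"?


Input: bcaaddecc
Character counts:
  'a': 2
  'b': 1
  'c': 3
  'd': 2
  'e': 1
Maximum frequency: 3

3


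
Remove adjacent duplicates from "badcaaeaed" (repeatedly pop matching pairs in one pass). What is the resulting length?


Input: badcaaeaed
Stack-based adjacent duplicate removal:
  Read 'b': push. Stack: b
  Read 'a': push. Stack: ba
  Read 'd': push. Stack: bad
  Read 'c': push. Stack: badc
  Read 'a': push. Stack: badca
  Read 'a': matches stack top 'a' => pop. Stack: badc
  Read 'e': push. Stack: badce
  Read 'a': push. Stack: badcea
  Read 'e': push. Stack: badceae
  Read 'd': push. Stack: badceaed
Final stack: "badceaed" (length 8)

8


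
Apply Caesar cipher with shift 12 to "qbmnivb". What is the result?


Caesar cipher: shift "qbmnivb" by 12
  'q' (pos 16) + 12 = pos 2 = 'c'
  'b' (pos 1) + 12 = pos 13 = 'n'
  'm' (pos 12) + 12 = pos 24 = 'y'
  'n' (pos 13) + 12 = pos 25 = 'z'
  'i' (pos 8) + 12 = pos 20 = 'u'
  'v' (pos 21) + 12 = pos 7 = 'h'
  'b' (pos 1) + 12 = pos 13 = 'n'
Result: cnyzuhn

cnyzuhn


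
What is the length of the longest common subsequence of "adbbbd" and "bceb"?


LCS of "adbbbd" and "bceb"
DP table:
           b    c    e    b
      0    0    0    0    0
  a   0    0    0    0    0
  d   0    0    0    0    0
  b   0    1    1    1    1
  b   0    1    1    1    2
  b   0    1    1    1    2
  d   0    1    1    1    2
LCS length = dp[6][4] = 2

2


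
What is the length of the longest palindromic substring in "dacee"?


Input: "dacee"
Checking substrings for palindromes:
  [3:5] "ee" (len 2) => palindrome
Longest palindromic substring: "ee" with length 2

2


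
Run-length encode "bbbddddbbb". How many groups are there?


Input: bbbddddbbb
Scanning for consecutive runs:
  Group 1: 'b' x 3 (positions 0-2)
  Group 2: 'd' x 4 (positions 3-6)
  Group 3: 'b' x 3 (positions 7-9)
Total groups: 3

3


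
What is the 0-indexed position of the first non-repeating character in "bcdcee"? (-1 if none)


Input: bcdcee
Character frequencies:
  'b': 1
  'c': 2
  'd': 1
  'e': 2
Scanning left to right for freq == 1:
  Position 0 ('b'): unique! => answer = 0

0


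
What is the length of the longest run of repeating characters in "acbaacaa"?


Input: "acbaacaa"
Scanning for longest run:
  Position 1 ('c'): new char, reset run to 1
  Position 2 ('b'): new char, reset run to 1
  Position 3 ('a'): new char, reset run to 1
  Position 4 ('a'): continues run of 'a', length=2
  Position 5 ('c'): new char, reset run to 1
  Position 6 ('a'): new char, reset run to 1
  Position 7 ('a'): continues run of 'a', length=2
Longest run: 'a' with length 2

2


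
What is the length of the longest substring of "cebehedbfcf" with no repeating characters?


Input: "cebehedbfcf"
Sliding window (track last position of each char):
  Position 0 ('c'): window [0,0] length 1 -- new best
  Position 1 ('e'): window [0,1] length 2 -- new best
  Position 2 ('b'): window [0,2] length 3 -- new best
  Position 3 ('e'): repeat (last at 1), move window start to 2
  Position 3 ('e'): window [2,3] length 2
  Position 4 ('h'): window [2,4] length 3
  Position 5 ('e'): repeat (last at 3), move window start to 4
  Position 5 ('e'): window [4,5] length 2
  Position 6 ('d'): window [4,6] length 3
  Position 7 ('b'): window [4,7] length 4 -- new best
  Position 8 ('f'): window [4,8] length 5 -- new best
  Position 9 ('c'): window [4,9] length 6 -- new best
  Position 10 ('f'): repeat (last at 8), move window start to 9
  Position 10 ('f'): window [9,10] length 2
Longest substring with no repeats: "hedbfc" with length 6

6


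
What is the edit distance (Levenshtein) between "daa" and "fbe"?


Computing edit distance: "daa" -> "fbe"
DP table:
           f    b    e
      0    1    2    3
  d   1    1    2    3
  a   2    2    2    3
  a   3    3    3    3
Edit distance = dp[3][3] = 3

3


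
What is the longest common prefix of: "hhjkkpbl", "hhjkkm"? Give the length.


Words: hhjkkpbl, hhjkkm
  Position 0: all 'h' => match
  Position 1: all 'h' => match
  Position 2: all 'j' => match
  Position 3: all 'k' => match
  Position 4: all 'k' => match
  Position 5: ('p', 'm') => mismatch, stop
LCP = "hhjkk" (length 5)

5


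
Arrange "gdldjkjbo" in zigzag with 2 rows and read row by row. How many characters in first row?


Zigzag "gdldjkjbo" into 2 rows:
Placing characters:
  'g' => row 0
  'd' => row 1
  'l' => row 0
  'd' => row 1
  'j' => row 0
  'k' => row 1
  'j' => row 0
  'b' => row 1
  'o' => row 0
Rows:
  Row 0: "gljjo"
  Row 1: "ddkb"
First row length: 5

5


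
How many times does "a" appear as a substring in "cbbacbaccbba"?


Searching for "a" in "cbbacbaccbba"
Scanning each position:
  Position 0: "c" => no
  Position 1: "b" => no
  Position 2: "b" => no
  Position 3: "a" => MATCH
  Position 4: "c" => no
  Position 5: "b" => no
  Position 6: "a" => MATCH
  Position 7: "c" => no
  Position 8: "c" => no
  Position 9: "b" => no
  Position 10: "b" => no
  Position 11: "a" => MATCH
Total occurrences: 3

3


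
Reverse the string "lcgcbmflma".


Input: lcgcbmflma
Reading characters right to left:
  Position 9: 'a'
  Position 8: 'm'
  Position 7: 'l'
  Position 6: 'f'
  Position 5: 'm'
  Position 4: 'b'
  Position 3: 'c'
  Position 2: 'g'
  Position 1: 'c'
  Position 0: 'l'
Reversed: amlfmbcgcl

amlfmbcgcl


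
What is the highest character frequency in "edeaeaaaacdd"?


Input: edeaeaaaacdd
Character counts:
  'a': 5
  'c': 1
  'd': 3
  'e': 3
Maximum frequency: 5

5


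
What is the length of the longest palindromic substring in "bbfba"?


Input: "bbfba"
Checking substrings for palindromes:
  [1:4] "bfb" (len 3) => palindrome
  [0:2] "bb" (len 2) => palindrome
Longest palindromic substring: "bfb" with length 3

3


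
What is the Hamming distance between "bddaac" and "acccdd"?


Comparing "bddaac" and "acccdd" position by position:
  Position 0: 'b' vs 'a' => differ
  Position 1: 'd' vs 'c' => differ
  Position 2: 'd' vs 'c' => differ
  Position 3: 'a' vs 'c' => differ
  Position 4: 'a' vs 'd' => differ
  Position 5: 'c' vs 'd' => differ
Total differences (Hamming distance): 6

6


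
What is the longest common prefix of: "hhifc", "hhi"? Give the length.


Words: hhifc, hhi
  Position 0: all 'h' => match
  Position 1: all 'h' => match
  Position 2: all 'i' => match
LCP = "hhi" (length 3)

3


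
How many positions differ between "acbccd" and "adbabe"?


Comparing "acbccd" and "adbabe" position by position:
  Position 0: 'a' vs 'a' => same
  Position 1: 'c' vs 'd' => DIFFER
  Position 2: 'b' vs 'b' => same
  Position 3: 'c' vs 'a' => DIFFER
  Position 4: 'c' vs 'b' => DIFFER
  Position 5: 'd' vs 'e' => DIFFER
Positions that differ: 4

4


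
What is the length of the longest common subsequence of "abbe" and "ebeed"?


LCS of "abbe" and "ebeed"
DP table:
           e    b    e    e    d
      0    0    0    0    0    0
  a   0    0    0    0    0    0
  b   0    0    1    1    1    1
  b   0    0    1    1    1    1
  e   0    1    1    2    2    2
LCS length = dp[4][5] = 2

2


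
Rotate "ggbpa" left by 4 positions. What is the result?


Input: "ggbpa", rotate left by 4
First 4 characters: "ggbp"
Remaining characters: "a"
Concatenate remaining + first: "a" + "ggbp" = "aggbp"

aggbp


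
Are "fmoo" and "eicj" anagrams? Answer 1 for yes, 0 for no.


Strings: "fmoo", "eicj"
Sorted first:  fmoo
Sorted second: ceij
Differ at position 0: 'f' vs 'c' => not anagrams

0


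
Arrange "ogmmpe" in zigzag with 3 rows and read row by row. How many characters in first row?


Zigzag "ogmmpe" into 3 rows:
Placing characters:
  'o' => row 0
  'g' => row 1
  'm' => row 2
  'm' => row 1
  'p' => row 0
  'e' => row 1
Rows:
  Row 0: "op"
  Row 1: "gme"
  Row 2: "m"
First row length: 2

2


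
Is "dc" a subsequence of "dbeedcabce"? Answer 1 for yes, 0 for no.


Check if "dc" is a subsequence of "dbeedcabce"
Greedy scan:
  Position 0 ('d'): matches sub[0] = 'd'
  Position 1 ('b'): no match needed
  Position 2 ('e'): no match needed
  Position 3 ('e'): no match needed
  Position 4 ('d'): no match needed
  Position 5 ('c'): matches sub[1] = 'c'
  Position 6 ('a'): no match needed
  Position 7 ('b'): no match needed
  Position 8 ('c'): no match needed
  Position 9 ('e'): no match needed
All 2 characters matched => is a subsequence

1


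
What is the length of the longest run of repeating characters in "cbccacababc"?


Input: "cbccacababc"
Scanning for longest run:
  Position 1 ('b'): new char, reset run to 1
  Position 2 ('c'): new char, reset run to 1
  Position 3 ('c'): continues run of 'c', length=2
  Position 4 ('a'): new char, reset run to 1
  Position 5 ('c'): new char, reset run to 1
  Position 6 ('a'): new char, reset run to 1
  Position 7 ('b'): new char, reset run to 1
  Position 8 ('a'): new char, reset run to 1
  Position 9 ('b'): new char, reset run to 1
  Position 10 ('c'): new char, reset run to 1
Longest run: 'c' with length 2

2


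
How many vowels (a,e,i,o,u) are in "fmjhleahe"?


Input: fmjhleahe
Checking each character:
  'f' at position 0: consonant
  'm' at position 1: consonant
  'j' at position 2: consonant
  'h' at position 3: consonant
  'l' at position 4: consonant
  'e' at position 5: vowel (running total: 1)
  'a' at position 6: vowel (running total: 2)
  'h' at position 7: consonant
  'e' at position 8: vowel (running total: 3)
Total vowels: 3

3


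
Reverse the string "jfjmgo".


Input: jfjmgo
Reading characters right to left:
  Position 5: 'o'
  Position 4: 'g'
  Position 3: 'm'
  Position 2: 'j'
  Position 1: 'f'
  Position 0: 'j'
Reversed: ogmjfj

ogmjfj


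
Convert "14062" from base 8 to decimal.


Input: "14062" in base 8
Positional expansion:
  Digit '1' (value 1) x 8^4 = 4096
  Digit '4' (value 4) x 8^3 = 2048
  Digit '0' (value 0) x 8^2 = 0
  Digit '6' (value 6) x 8^1 = 48
  Digit '2' (value 2) x 8^0 = 2
Sum = 6194

6194


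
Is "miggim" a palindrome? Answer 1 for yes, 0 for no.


Input: miggim
Reversed: miggim
  Compare pos 0 ('m') with pos 5 ('m'): match
  Compare pos 1 ('i') with pos 4 ('i'): match
  Compare pos 2 ('g') with pos 3 ('g'): match
Result: palindrome

1


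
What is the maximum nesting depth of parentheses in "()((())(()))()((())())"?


Input: "()((())(()))()((())())"
Tracking depth:
  Position 0 '(': depth becomes 1
  Position 1 ')': depth becomes 0
  Position 2 '(': depth becomes 1
  Position 3 '(': depth becomes 2
  Position 4 '(': depth becomes 3
  Position 5 ')': depth becomes 2
  Position 6 ')': depth becomes 1
  Position 7 '(': depth becomes 2
  Position 8 '(': depth becomes 3
  Position 9 ')': depth becomes 2
  Position 10 ')': depth becomes 1
  Position 11 ')': depth becomes 0
  Position 12 '(': depth becomes 1
  Position 13 ')': depth becomes 0
  Position 14 '(': depth becomes 1
  Position 15 '(': depth becomes 2
  Position 16 '(': depth becomes 3
  Position 17 ')': depth becomes 2
  Position 18 ')': depth becomes 1
  Position 19 '(': depth becomes 2
  Position 20 ')': depth becomes 1
  Position 21 ')': depth becomes 0
Maximum depth reached: 3

3


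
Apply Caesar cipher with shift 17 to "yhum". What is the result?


Caesar cipher: shift "yhum" by 17
  'y' (pos 24) + 17 = pos 15 = 'p'
  'h' (pos 7) + 17 = pos 24 = 'y'
  'u' (pos 20) + 17 = pos 11 = 'l'
  'm' (pos 12) + 17 = pos 3 = 'd'
Result: pyld

pyld


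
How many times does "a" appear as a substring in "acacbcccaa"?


Searching for "a" in "acacbcccaa"
Scanning each position:
  Position 0: "a" => MATCH
  Position 1: "c" => no
  Position 2: "a" => MATCH
  Position 3: "c" => no
  Position 4: "b" => no
  Position 5: "c" => no
  Position 6: "c" => no
  Position 7: "c" => no
  Position 8: "a" => MATCH
  Position 9: "a" => MATCH
Total occurrences: 4

4


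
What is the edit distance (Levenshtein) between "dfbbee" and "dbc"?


Computing edit distance: "dfbbee" -> "dbc"
DP table:
           d    b    c
      0    1    2    3
  d   1    0    1    2
  f   2    1    1    2
  b   3    2    1    2
  b   4    3    2    2
  e   5    4    3    3
  e   6    5    4    4
Edit distance = dp[6][3] = 4

4


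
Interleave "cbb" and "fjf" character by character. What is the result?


Interleaving "cbb" and "fjf":
  Position 0: 'c' from first, 'f' from second => "cf"
  Position 1: 'b' from first, 'j' from second => "bj"
  Position 2: 'b' from first, 'f' from second => "bf"
Result: cfbjbf

cfbjbf


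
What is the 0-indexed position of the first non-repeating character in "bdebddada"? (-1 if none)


Input: bdebddada
Character frequencies:
  'a': 2
  'b': 2
  'd': 4
  'e': 1
Scanning left to right for freq == 1:
  Position 0 ('b'): freq=2, skip
  Position 1 ('d'): freq=4, skip
  Position 2 ('e'): unique! => answer = 2

2


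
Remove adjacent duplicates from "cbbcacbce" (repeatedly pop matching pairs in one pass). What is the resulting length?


Input: cbbcacbce
Stack-based adjacent duplicate removal:
  Read 'c': push. Stack: c
  Read 'b': push. Stack: cb
  Read 'b': matches stack top 'b' => pop. Stack: c
  Read 'c': matches stack top 'c' => pop. Stack: (empty)
  Read 'a': push. Stack: a
  Read 'c': push. Stack: ac
  Read 'b': push. Stack: acb
  Read 'c': push. Stack: acbc
  Read 'e': push. Stack: acbce
Final stack: "acbce" (length 5)

5


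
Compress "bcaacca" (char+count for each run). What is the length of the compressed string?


Input: bcaacca
Runs:
  'b' x 1 => "b1"
  'c' x 1 => "c1"
  'a' x 2 => "a2"
  'c' x 2 => "c2"
  'a' x 1 => "a1"
Compressed: "b1c1a2c2a1"
Compressed length: 10

10


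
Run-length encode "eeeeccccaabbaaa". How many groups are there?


Input: eeeeccccaabbaaa
Scanning for consecutive runs:
  Group 1: 'e' x 4 (positions 0-3)
  Group 2: 'c' x 4 (positions 4-7)
  Group 3: 'a' x 2 (positions 8-9)
  Group 4: 'b' x 2 (positions 10-11)
  Group 5: 'a' x 3 (positions 12-14)
Total groups: 5

5


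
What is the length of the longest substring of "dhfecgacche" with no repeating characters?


Input: "dhfecgacche"
Sliding window (track last position of each char):
  Position 0 ('d'): window [0,0] length 1 -- new best
  Position 1 ('h'): window [0,1] length 2 -- new best
  Position 2 ('f'): window [0,2] length 3 -- new best
  Position 3 ('e'): window [0,3] length 4 -- new best
  Position 4 ('c'): window [0,4] length 5 -- new best
  Position 5 ('g'): window [0,5] length 6 -- new best
  Position 6 ('a'): window [0,6] length 7 -- new best
  Position 7 ('c'): repeat (last at 4), move window start to 5
  Position 7 ('c'): window [5,7] length 3
  Position 8 ('c'): repeat (last at 7), move window start to 8
  Position 8 ('c'): window [8,8] length 1
  Position 9 ('h'): window [8,9] length 2
  Position 10 ('e'): window [8,10] length 3
Longest substring with no repeats: "dhfecga" with length 7

7


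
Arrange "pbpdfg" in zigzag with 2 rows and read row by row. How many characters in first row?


Zigzag "pbpdfg" into 2 rows:
Placing characters:
  'p' => row 0
  'b' => row 1
  'p' => row 0
  'd' => row 1
  'f' => row 0
  'g' => row 1
Rows:
  Row 0: "ppf"
  Row 1: "bdg"
First row length: 3

3


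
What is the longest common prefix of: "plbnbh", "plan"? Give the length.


Words: plbnbh, plan
  Position 0: all 'p' => match
  Position 1: all 'l' => match
  Position 2: ('b', 'a') => mismatch, stop
LCP = "pl" (length 2)

2


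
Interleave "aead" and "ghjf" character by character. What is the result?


Interleaving "aead" and "ghjf":
  Position 0: 'a' from first, 'g' from second => "ag"
  Position 1: 'e' from first, 'h' from second => "eh"
  Position 2: 'a' from first, 'j' from second => "aj"
  Position 3: 'd' from first, 'f' from second => "df"
Result: agehajdf

agehajdf


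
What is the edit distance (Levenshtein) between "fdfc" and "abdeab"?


Computing edit distance: "fdfc" -> "abdeab"
DP table:
           a    b    d    e    a    b
      0    1    2    3    4    5    6
  f   1    1    2    3    4    5    6
  d   2    2    2    2    3    4    5
  f   3    3    3    3    3    4    5
  c   4    4    4    4    4    4    5
Edit distance = dp[4][6] = 5

5


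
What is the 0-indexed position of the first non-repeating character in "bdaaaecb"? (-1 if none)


Input: bdaaaecb
Character frequencies:
  'a': 3
  'b': 2
  'c': 1
  'd': 1
  'e': 1
Scanning left to right for freq == 1:
  Position 0 ('b'): freq=2, skip
  Position 1 ('d'): unique! => answer = 1

1


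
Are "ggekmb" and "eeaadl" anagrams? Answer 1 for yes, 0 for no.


Strings: "ggekmb", "eeaadl"
Sorted first:  beggkm
Sorted second: aadeel
Differ at position 0: 'b' vs 'a' => not anagrams

0


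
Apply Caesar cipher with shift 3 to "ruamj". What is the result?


Caesar cipher: shift "ruamj" by 3
  'r' (pos 17) + 3 = pos 20 = 'u'
  'u' (pos 20) + 3 = pos 23 = 'x'
  'a' (pos 0) + 3 = pos 3 = 'd'
  'm' (pos 12) + 3 = pos 15 = 'p'
  'j' (pos 9) + 3 = pos 12 = 'm'
Result: uxdpm

uxdpm


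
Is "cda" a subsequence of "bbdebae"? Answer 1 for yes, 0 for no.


Check if "cda" is a subsequence of "bbdebae"
Greedy scan:
  Position 0 ('b'): no match needed
  Position 1 ('b'): no match needed
  Position 2 ('d'): no match needed
  Position 3 ('e'): no match needed
  Position 4 ('b'): no match needed
  Position 5 ('a'): no match needed
  Position 6 ('e'): no match needed
Only matched 0/3 characters => not a subsequence

0


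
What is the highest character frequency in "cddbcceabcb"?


Input: cddbcceabcb
Character counts:
  'a': 1
  'b': 3
  'c': 4
  'd': 2
  'e': 1
Maximum frequency: 4

4


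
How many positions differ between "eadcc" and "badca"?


Comparing "eadcc" and "badca" position by position:
  Position 0: 'e' vs 'b' => DIFFER
  Position 1: 'a' vs 'a' => same
  Position 2: 'd' vs 'd' => same
  Position 3: 'c' vs 'c' => same
  Position 4: 'c' vs 'a' => DIFFER
Positions that differ: 2

2


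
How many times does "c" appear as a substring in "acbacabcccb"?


Searching for "c" in "acbacabcccb"
Scanning each position:
  Position 0: "a" => no
  Position 1: "c" => MATCH
  Position 2: "b" => no
  Position 3: "a" => no
  Position 4: "c" => MATCH
  Position 5: "a" => no
  Position 6: "b" => no
  Position 7: "c" => MATCH
  Position 8: "c" => MATCH
  Position 9: "c" => MATCH
  Position 10: "b" => no
Total occurrences: 5

5


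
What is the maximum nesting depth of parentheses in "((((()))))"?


Input: "((((()))))"
Tracking depth:
  Position 0 '(': depth becomes 1
  Position 1 '(': depth becomes 2
  Position 2 '(': depth becomes 3
  Position 3 '(': depth becomes 4
  Position 4 '(': depth becomes 5
  Position 5 ')': depth becomes 4
  Position 6 ')': depth becomes 3
  Position 7 ')': depth becomes 2
  Position 8 ')': depth becomes 1
  Position 9 ')': depth becomes 0
Maximum depth reached: 5

5


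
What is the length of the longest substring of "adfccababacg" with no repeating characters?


Input: "adfccababacg"
Sliding window (track last position of each char):
  Position 0 ('a'): window [0,0] length 1 -- new best
  Position 1 ('d'): window [0,1] length 2 -- new best
  Position 2 ('f'): window [0,2] length 3 -- new best
  Position 3 ('c'): window [0,3] length 4 -- new best
  Position 4 ('c'): repeat (last at 3), move window start to 4
  Position 4 ('c'): window [4,4] length 1
  Position 5 ('a'): window [4,5] length 2
  Position 6 ('b'): window [4,6] length 3
  Position 7 ('a'): repeat (last at 5), move window start to 6
  Position 7 ('a'): window [6,7] length 2
  Position 8 ('b'): repeat (last at 6), move window start to 7
  Position 8 ('b'): window [7,8] length 2
  Position 9 ('a'): repeat (last at 7), move window start to 8
  Position 9 ('a'): window [8,9] length 2
  Position 10 ('c'): window [8,10] length 3
  Position 11 ('g'): window [8,11] length 4
Longest substring with no repeats: "adfc" with length 4

4


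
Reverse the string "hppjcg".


Input: hppjcg
Reading characters right to left:
  Position 5: 'g'
  Position 4: 'c'
  Position 3: 'j'
  Position 2: 'p'
  Position 1: 'p'
  Position 0: 'h'
Reversed: gcjpph

gcjpph


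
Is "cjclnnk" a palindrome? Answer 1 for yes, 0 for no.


Input: cjclnnk
Reversed: knnlcjc
  Compare pos 0 ('c') with pos 6 ('k'): MISMATCH
  Compare pos 1 ('j') with pos 5 ('n'): MISMATCH
  Compare pos 2 ('c') with pos 4 ('n'): MISMATCH
Result: not a palindrome

0


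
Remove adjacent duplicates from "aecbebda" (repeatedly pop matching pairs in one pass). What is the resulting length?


Input: aecbebda
Stack-based adjacent duplicate removal:
  Read 'a': push. Stack: a
  Read 'e': push. Stack: ae
  Read 'c': push. Stack: aec
  Read 'b': push. Stack: aecb
  Read 'e': push. Stack: aecbe
  Read 'b': push. Stack: aecbeb
  Read 'd': push. Stack: aecbebd
  Read 'a': push. Stack: aecbebda
Final stack: "aecbebda" (length 8)

8


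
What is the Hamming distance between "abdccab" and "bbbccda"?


Comparing "abdccab" and "bbbccda" position by position:
  Position 0: 'a' vs 'b' => differ
  Position 1: 'b' vs 'b' => same
  Position 2: 'd' vs 'b' => differ
  Position 3: 'c' vs 'c' => same
  Position 4: 'c' vs 'c' => same
  Position 5: 'a' vs 'd' => differ
  Position 6: 'b' vs 'a' => differ
Total differences (Hamming distance): 4

4


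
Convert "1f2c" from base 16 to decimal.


Input: "1f2c" in base 16
Positional expansion:
  Digit '1' (value 1) x 16^3 = 4096
  Digit 'f' (value 15) x 16^2 = 3840
  Digit '2' (value 2) x 16^1 = 32
  Digit 'c' (value 12) x 16^0 = 12
Sum = 7980

7980


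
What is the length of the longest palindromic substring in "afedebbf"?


Input: "afedebbf"
Checking substrings for palindromes:
  [2:5] "ede" (len 3) => palindrome
  [5:7] "bb" (len 2) => palindrome
Longest palindromic substring: "ede" with length 3

3


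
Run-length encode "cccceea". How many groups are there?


Input: cccceea
Scanning for consecutive runs:
  Group 1: 'c' x 4 (positions 0-3)
  Group 2: 'e' x 2 (positions 4-5)
  Group 3: 'a' x 1 (positions 6-6)
Total groups: 3

3


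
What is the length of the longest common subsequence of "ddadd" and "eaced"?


LCS of "ddadd" and "eaced"
DP table:
           e    a    c    e    d
      0    0    0    0    0    0
  d   0    0    0    0    0    1
  d   0    0    0    0    0    1
  a   0    0    1    1    1    1
  d   0    0    1    1    1    2
  d   0    0    1    1    1    2
LCS length = dp[5][5] = 2

2


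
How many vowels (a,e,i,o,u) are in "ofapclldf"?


Input: ofapclldf
Checking each character:
  'o' at position 0: vowel (running total: 1)
  'f' at position 1: consonant
  'a' at position 2: vowel (running total: 2)
  'p' at position 3: consonant
  'c' at position 4: consonant
  'l' at position 5: consonant
  'l' at position 6: consonant
  'd' at position 7: consonant
  'f' at position 8: consonant
Total vowels: 2

2


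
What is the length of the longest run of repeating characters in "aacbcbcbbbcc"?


Input: "aacbcbcbbbcc"
Scanning for longest run:
  Position 1 ('a'): continues run of 'a', length=2
  Position 2 ('c'): new char, reset run to 1
  Position 3 ('b'): new char, reset run to 1
  Position 4 ('c'): new char, reset run to 1
  Position 5 ('b'): new char, reset run to 1
  Position 6 ('c'): new char, reset run to 1
  Position 7 ('b'): new char, reset run to 1
  Position 8 ('b'): continues run of 'b', length=2
  Position 9 ('b'): continues run of 'b', length=3
  Position 10 ('c'): new char, reset run to 1
  Position 11 ('c'): continues run of 'c', length=2
Longest run: 'b' with length 3

3
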